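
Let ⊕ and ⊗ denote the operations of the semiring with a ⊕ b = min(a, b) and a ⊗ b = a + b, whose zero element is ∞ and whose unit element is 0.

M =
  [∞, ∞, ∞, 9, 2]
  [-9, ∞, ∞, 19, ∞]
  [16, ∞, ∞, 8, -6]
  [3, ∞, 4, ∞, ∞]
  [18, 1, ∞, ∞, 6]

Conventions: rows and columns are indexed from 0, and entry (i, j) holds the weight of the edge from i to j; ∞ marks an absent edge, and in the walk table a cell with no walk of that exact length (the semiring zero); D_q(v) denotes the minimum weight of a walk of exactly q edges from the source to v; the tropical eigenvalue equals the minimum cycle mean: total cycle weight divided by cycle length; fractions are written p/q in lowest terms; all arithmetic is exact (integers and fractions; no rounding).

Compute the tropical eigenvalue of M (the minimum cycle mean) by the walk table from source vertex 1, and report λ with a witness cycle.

q=0: [∞, 0, ∞, ∞, ∞]
q=1: [-9, ∞, ∞, 19, ∞]
q=2: [22, ∞, 23, 0, -7]
q=3: [3, -6, 4, 31, -1]
q=4: [-15, 0, 35, 12, -2]
q=5: [-9, -1, 16, -6, -13]
Optimal cycle mean attained by: cycle 0->4->1->0, total 2 + 1 + (-9), length 3.
Answer: λ = -2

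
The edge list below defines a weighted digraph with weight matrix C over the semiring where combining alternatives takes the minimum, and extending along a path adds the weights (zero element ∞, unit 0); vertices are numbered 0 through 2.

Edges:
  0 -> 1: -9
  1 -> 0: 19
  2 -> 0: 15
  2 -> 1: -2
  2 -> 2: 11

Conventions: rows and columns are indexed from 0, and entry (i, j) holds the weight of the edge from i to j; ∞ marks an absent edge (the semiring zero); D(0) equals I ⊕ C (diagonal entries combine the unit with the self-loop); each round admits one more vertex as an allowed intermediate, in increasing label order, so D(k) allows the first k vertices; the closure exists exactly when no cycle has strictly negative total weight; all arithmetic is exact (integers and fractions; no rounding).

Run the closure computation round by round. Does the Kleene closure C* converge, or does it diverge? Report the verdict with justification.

D(0):
  [0, -9, ∞]
  [19, 0, ∞]
  [15, -2, 0]
D(1):
  [0, -9, ∞]
  [19, 0, ∞]
  [15, -2, 0]
D(2):
  [0, -9, ∞]
  [19, 0, ∞]
  [15, -2, 0]
D(3):
  [0, -9, ∞]
  [19, 0, ∞]
  [15, -2, 0]
Key observation: every diagonal entry stays at the unit through all rounds, so no improving cycle exists.
Answer: CONVERGES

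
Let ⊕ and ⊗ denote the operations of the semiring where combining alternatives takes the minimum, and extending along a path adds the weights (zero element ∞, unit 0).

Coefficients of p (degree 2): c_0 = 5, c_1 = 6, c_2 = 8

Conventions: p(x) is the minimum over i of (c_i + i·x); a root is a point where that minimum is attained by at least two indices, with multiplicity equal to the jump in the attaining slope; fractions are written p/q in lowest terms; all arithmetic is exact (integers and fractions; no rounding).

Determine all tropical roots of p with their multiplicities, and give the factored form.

hull edge (i=0, c=5) to (i=1, c=6): slope 1, span 1
hull edge (i=1, c=6) to (i=2, c=8): slope 2, span 1
Factored form: p(x) = 8 ⊗ (x ⊕ (-2)) ⊗ (x ⊕ (-1))
Answer: roots = -2 (mult 1), -1 (mult 1)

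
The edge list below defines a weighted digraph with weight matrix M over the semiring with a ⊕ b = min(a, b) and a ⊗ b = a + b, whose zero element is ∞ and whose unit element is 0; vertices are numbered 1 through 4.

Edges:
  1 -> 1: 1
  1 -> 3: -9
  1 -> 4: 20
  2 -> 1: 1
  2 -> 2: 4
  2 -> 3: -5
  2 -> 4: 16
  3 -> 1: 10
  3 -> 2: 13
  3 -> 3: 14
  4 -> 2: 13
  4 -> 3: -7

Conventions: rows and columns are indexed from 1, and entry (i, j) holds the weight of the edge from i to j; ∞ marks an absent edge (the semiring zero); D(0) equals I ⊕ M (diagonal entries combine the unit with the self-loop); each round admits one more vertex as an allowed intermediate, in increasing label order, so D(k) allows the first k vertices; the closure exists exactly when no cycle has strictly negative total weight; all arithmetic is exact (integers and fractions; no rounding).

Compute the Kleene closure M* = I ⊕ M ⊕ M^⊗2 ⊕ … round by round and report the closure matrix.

D(0):
  [0, ∞, -9, 20]
  [1, 0, -5, 16]
  [10, 13, 0, ∞]
  [∞, 13, -7, 0]
D(1):
  [0, ∞, -9, 20]
  [1, 0, -8, 16]
  [10, 13, 0, 30]
  [∞, 13, -7, 0]
D(2):
  [0, ∞, -9, 20]
  [1, 0, -8, 16]
  [10, 13, 0, 29]
  [14, 13, -7, 0]
D(3):
  [0, 4, -9, 20]
  [1, 0, -8, 16]
  [10, 13, 0, 29]
  [3, 6, -7, 0]
D(4):
  [0, 4, -9, 20]
  [1, 0, -8, 16]
  [10, 13, 0, 29]
  [3, 6, -7, 0]
Answer: M* = [[0, 4, -9, 20], [1, 0, -8, 16], [10, 13, 0, 29], [3, 6, -7, 0]]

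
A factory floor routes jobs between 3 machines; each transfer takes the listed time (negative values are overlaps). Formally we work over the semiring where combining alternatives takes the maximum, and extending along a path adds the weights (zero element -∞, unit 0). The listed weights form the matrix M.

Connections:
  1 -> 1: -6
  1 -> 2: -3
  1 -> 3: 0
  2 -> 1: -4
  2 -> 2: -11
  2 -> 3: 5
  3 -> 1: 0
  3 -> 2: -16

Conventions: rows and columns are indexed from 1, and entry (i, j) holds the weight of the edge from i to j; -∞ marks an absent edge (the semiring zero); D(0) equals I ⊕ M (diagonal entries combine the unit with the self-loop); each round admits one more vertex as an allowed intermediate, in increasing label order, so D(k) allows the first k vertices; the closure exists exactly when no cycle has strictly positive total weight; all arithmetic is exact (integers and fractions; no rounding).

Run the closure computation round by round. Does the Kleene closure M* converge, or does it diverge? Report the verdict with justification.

D(0):
  [0, -3, 0]
  [-4, 0, 5]
  [0, -16, 0]
D(1):
  [0, -3, 0]
  [-4, 0, 5]
  [0, -3, 0]
Detection: at round 2, diagonal entry (3, 3) turns strictly positive.
Key observation: the cycle 3->1->2->3 has total weight 0 + (-3) + 5, which is strictly positive.
Answer: DIVERGES — positive cycle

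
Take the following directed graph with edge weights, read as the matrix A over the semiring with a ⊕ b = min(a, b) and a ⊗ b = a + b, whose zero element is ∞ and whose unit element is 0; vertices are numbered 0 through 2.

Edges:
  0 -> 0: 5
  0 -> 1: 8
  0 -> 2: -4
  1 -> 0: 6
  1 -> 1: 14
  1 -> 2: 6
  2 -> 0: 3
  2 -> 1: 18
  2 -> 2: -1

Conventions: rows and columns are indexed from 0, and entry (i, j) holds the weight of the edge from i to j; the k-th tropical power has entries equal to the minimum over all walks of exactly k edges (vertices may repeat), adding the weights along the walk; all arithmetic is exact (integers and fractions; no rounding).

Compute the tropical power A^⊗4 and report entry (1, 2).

A^⊗2:
  [-1, 13, -5]
  [9, 14, 2]
  [2, 11, -2]
A^⊗3:
  [-2, 7, -6]
  [5, 17, 1]
  [1, 10, -3]
A^⊗4:
  [-3, 6, -7]
  [4, 13, 0]
  [0, 9, -4]
Key observation: the optimum is the walk 1->0->2->2->2, with weight 6 + (-4) + (-1) + (-1) = 0.
Optimal value attained by: walk 1->0->2->2->2.
Answer: (A^⊗4)[1][2] = 0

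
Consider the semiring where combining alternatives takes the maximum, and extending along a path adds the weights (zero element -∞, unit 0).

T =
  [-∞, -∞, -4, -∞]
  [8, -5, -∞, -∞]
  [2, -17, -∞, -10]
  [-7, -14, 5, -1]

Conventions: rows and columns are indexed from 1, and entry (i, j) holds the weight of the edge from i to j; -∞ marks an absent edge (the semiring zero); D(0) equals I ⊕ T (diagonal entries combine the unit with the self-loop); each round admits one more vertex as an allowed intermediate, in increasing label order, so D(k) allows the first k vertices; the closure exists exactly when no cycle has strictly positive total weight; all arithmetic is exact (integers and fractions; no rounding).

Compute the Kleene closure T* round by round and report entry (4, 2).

D(0):
  [0, -∞, -4, -∞]
  [8, 0, -∞, -∞]
  [2, -17, 0, -10]
  [-7, -14, 5, 0]
D(1):
  [0, -∞, -4, -∞]
  [8, 0, 4, -∞]
  [2, -17, 0, -10]
  [-7, -14, 5, 0]
D(2):
  [0, -∞, -4, -∞]
  [8, 0, 4, -∞]
  [2, -17, 0, -10]
  [-6, -14, 5, 0]
D(3):
  [0, -21, -4, -14]
  [8, 0, 4, -6]
  [2, -17, 0, -10]
  [7, -12, 5, 0]
D(4):
  [0, -21, -4, -14]
  [8, 0, 4, -6]
  [2, -17, 0, -10]
  [7, -12, 5, 0]
Answer: T*[4][2] = -12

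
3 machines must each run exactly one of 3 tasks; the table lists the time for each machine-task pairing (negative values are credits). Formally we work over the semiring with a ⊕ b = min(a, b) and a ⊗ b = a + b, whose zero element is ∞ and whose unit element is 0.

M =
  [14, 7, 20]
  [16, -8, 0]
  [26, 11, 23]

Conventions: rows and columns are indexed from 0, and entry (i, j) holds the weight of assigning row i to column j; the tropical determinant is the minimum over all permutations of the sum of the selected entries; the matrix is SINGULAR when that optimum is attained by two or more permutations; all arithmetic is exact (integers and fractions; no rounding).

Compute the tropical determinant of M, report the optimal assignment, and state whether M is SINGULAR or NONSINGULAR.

σ = (0, 1, 2): 14 + (-8) + 23 = 29
σ = (0, 2, 1): 14 + 0 + 11 = 25
σ = (1, 0, 2): 7 + 16 + 23 = 46
σ = (1, 2, 0): 7 + 0 + 26 = 33
σ = (2, 0, 1): 20 + 16 + 11 = 47
σ = (2, 1, 0): 20 + (-8) + 26 = 38
Optimal value attained by: σ = (0, 2, 1).
Answer: det⊕(M) = 25; verdict: NONSINGULAR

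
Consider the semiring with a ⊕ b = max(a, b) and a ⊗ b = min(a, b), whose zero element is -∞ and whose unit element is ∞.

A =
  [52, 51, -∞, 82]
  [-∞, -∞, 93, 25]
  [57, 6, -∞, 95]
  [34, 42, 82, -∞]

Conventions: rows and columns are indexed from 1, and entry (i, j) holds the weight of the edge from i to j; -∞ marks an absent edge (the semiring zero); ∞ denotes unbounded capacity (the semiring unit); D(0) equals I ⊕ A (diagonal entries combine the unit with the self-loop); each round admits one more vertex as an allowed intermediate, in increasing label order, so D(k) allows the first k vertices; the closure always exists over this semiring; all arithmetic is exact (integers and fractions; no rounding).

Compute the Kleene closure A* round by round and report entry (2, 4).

D(0):
  [∞, 51, -∞, 82]
  [-∞, ∞, 93, 25]
  [57, 6, ∞, 95]
  [34, 42, 82, ∞]
D(1):
  [∞, 51, -∞, 82]
  [-∞, ∞, 93, 25]
  [57, 51, ∞, 95]
  [34, 42, 82, ∞]
D(2):
  [∞, 51, 51, 82]
  [-∞, ∞, 93, 25]
  [57, 51, ∞, 95]
  [34, 42, 82, ∞]
D(3):
  [∞, 51, 51, 82]
  [57, ∞, 93, 93]
  [57, 51, ∞, 95]
  [57, 51, 82, ∞]
D(4):
  [∞, 51, 82, 82]
  [57, ∞, 93, 93]
  [57, 51, ∞, 95]
  [57, 51, 82, ∞]
Answer: A*[2][4] = 93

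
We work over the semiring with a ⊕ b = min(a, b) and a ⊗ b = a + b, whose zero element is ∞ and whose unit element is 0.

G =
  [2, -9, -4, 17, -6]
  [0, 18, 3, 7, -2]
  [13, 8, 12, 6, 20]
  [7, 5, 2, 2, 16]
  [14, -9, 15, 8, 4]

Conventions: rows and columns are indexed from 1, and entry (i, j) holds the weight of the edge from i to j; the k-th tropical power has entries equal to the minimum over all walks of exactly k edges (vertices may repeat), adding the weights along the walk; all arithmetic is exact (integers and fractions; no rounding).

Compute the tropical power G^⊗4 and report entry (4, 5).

G^⊗2:
  [-9, -15, -6, -2, -11]
  [2, -11, -4, 6, -6]
  [8, 4, 8, 8, 6]
  [5, -2, 3, 4, 1]
  [-9, -5, -6, -2, -11]
G^⊗3:
  [-15, -20, -13, -8, -17]
  [-11, -15, -8, -4, -13]
  [4, -3, 4, 10, 2]
  [-2, -8, 1, 5, -4]
  [-7, -20, -13, -3, -15]
G^⊗4:
  [-20, -26, -19, -13, -22]
  [-15, -22, -15, -8, -17]
  [-3, -7, 0, 4, -5]
  [-8, -13, -6, -1, -10]
  [-20, -24, -17, -13, -22]
Key observation: the optimum is the walk 4->1->5->2->5, with weight 7 + (-6) + (-9) + (-2) = -10.
Optimal value attained by: walk 4->1->5->2->5.
Answer: (G^⊗4)[4][5] = -10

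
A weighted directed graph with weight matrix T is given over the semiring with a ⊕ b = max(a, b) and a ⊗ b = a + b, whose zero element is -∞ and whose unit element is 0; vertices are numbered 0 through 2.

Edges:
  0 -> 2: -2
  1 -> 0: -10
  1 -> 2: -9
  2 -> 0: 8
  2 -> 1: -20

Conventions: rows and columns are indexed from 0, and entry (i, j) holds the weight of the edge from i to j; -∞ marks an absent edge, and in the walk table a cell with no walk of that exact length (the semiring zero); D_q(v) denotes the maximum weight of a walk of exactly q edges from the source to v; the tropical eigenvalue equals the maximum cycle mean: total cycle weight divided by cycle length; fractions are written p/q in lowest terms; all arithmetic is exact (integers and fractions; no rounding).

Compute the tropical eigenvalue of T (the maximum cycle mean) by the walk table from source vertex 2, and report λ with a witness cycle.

q=0: [-∞, -∞, 0]
q=1: [8, -20, -∞]
q=2: [-30, -∞, 6]
q=3: [14, -14, -32]
Optimal cycle mean attained by: cycle 0->2->0, total (-2) + 8, length 2.
Answer: λ = 3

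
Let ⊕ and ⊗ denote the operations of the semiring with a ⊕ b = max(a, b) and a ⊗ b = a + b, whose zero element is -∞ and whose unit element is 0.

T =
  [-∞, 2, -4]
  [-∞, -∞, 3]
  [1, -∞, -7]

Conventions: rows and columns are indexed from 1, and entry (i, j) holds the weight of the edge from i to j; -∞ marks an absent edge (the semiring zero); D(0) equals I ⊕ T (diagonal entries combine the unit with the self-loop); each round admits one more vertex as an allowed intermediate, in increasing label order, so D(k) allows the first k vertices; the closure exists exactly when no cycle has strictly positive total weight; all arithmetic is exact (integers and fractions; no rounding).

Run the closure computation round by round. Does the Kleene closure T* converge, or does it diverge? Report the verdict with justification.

D(0):
  [0, 2, -4]
  [-∞, 0, 3]
  [1, -∞, 0]
D(1):
  [0, 2, -4]
  [-∞, 0, 3]
  [1, 3, 0]
Detection: at round 2, diagonal entry (3, 3) turns strictly positive.
Key observation: the cycle 3->1->2->3 has total weight 1 + 2 + 3, which is strictly positive.
Answer: DIVERGES — positive cycle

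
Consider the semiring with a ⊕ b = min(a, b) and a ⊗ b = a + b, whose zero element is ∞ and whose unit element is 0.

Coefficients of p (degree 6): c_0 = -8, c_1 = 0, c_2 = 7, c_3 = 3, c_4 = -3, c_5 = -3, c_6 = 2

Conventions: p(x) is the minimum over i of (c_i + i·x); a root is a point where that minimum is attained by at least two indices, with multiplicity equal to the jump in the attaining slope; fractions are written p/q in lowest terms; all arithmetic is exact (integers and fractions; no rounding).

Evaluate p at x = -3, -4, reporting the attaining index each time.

p(-3) = min(-8+0·(-3)=-8, 0+1·(-3)=-3, 7+2·(-3)=1, 3+3·(-3)=-6, -3+4·(-3)=-15, -3+5·(-3)=-18, 2+6·(-3)=-16) = -18 (attained by i=5)
p(-4) = min(-8+0·(-4)=-8, 0+1·(-4)=-4, 7+2·(-4)=-1, 3+3·(-4)=-9, -3+4·(-4)=-19, -3+5·(-4)=-23, 2+6·(-4)=-22) = -23 (attained by i=5)
Answer: p(-3) = -18; p(-4) = -23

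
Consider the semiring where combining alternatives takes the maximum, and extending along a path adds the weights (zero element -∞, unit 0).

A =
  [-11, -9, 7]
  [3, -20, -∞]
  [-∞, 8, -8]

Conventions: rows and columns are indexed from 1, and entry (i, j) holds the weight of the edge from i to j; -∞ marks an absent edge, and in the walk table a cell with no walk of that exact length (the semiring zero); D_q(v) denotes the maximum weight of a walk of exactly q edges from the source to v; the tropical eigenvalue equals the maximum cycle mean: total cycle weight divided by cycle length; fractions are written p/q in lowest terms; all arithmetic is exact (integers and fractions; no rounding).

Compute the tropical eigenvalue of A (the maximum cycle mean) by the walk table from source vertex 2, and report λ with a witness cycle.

q=0: [-∞, 0, -∞]
q=1: [3, -20, -∞]
q=2: [-8, -6, 10]
q=3: [-3, 18, 2]
Optimal cycle mean attained by: cycle 1->3->2->1, total 7 + 8 + 3, length 3.
Answer: λ = 6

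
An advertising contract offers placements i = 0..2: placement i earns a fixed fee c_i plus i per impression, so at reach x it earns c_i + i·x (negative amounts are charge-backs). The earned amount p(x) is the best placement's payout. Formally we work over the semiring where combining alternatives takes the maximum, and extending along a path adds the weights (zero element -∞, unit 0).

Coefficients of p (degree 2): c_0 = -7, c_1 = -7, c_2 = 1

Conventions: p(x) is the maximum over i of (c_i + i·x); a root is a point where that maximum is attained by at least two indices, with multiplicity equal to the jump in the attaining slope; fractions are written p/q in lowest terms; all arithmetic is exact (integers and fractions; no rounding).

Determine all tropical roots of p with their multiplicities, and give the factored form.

hull edge (i=0, c=-7) to (i=2, c=1): slope 4, span 2
Factored form: p(x) = 1 ⊗ (x ⊕ (-4)) ⊗ (x ⊕ (-4))
Answer: roots = -4 (mult 2)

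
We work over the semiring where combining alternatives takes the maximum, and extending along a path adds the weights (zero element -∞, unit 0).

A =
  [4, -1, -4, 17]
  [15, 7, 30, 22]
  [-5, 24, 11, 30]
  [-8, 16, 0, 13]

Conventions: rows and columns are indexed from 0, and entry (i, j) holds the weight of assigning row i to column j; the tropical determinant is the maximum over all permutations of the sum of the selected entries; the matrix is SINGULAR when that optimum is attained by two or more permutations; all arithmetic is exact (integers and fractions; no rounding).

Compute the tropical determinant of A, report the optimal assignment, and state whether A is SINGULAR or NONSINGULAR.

σ = (0, 1, 2, 3): 4 + 7 + 11 + 13 = 35
σ = (0, 1, 3, 2): 4 + 7 + 30 + 0 = 41
σ = (0, 2, 1, 3): 4 + 30 + 24 + 13 = 71
σ = (0, 2, 3, 1): 4 + 30 + 30 + 16 = 80
σ = (0, 3, 1, 2): 4 + 22 + 24 + 0 = 50
σ = (0, 3, 2, 1): 4 + 22 + 11 + 16 = 53
σ = (1, 0, 2, 3): (-1) + 15 + 11 + 13 = 38
σ = (1, 0, 3, 2): (-1) + 15 + 30 + 0 = 44
σ = (1, 2, 0, 3): (-1) + 30 + (-5) + 13 = 37
σ = (1, 2, 3, 0): (-1) + 30 + 30 + (-8) = 51
σ = (1, 3, 0, 2): (-1) + 22 + (-5) + 0 = 16
σ = (1, 3, 2, 0): (-1) + 22 + 11 + (-8) = 24
σ = (2, 0, 1, 3): (-4) + 15 + 24 + 13 = 48
σ = (2, 0, 3, 1): (-4) + 15 + 30 + 16 = 57
σ = (2, 1, 0, 3): (-4) + 7 + (-5) + 13 = 11
σ = (2, 1, 3, 0): (-4) + 7 + 30 + (-8) = 25
σ = (2, 3, 0, 1): (-4) + 22 + (-5) + 16 = 29
σ = (2, 3, 1, 0): (-4) + 22 + 24 + (-8) = 34
σ = (3, 0, 1, 2): 17 + 15 + 24 + 0 = 56
σ = (3, 0, 2, 1): 17 + 15 + 11 + 16 = 59
σ = (3, 1, 0, 2): 17 + 7 + (-5) + 0 = 19
σ = (3, 1, 2, 0): 17 + 7 + 11 + (-8) = 27
σ = (3, 2, 0, 1): 17 + 30 + (-5) + 16 = 58
σ = (3, 2, 1, 0): 17 + 30 + 24 + (-8) = 63
Optimal value attained by: σ = (0, 2, 3, 1).
Answer: det⊕(A) = 80; verdict: NONSINGULAR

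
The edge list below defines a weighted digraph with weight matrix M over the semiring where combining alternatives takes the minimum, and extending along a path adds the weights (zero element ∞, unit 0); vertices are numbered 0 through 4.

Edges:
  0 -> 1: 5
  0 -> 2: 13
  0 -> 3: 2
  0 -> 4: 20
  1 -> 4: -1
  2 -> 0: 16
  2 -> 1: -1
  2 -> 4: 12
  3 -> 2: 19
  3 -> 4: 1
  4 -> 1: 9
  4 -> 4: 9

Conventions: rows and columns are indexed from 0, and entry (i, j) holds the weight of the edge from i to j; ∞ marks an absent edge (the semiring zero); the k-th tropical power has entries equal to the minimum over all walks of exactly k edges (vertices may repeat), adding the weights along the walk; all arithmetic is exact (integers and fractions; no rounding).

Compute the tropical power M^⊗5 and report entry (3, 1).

M^⊗2:
  [29, 12, 21, ∞, 3]
  [∞, 8, ∞, ∞, 8]
  [∞, 21, 29, 18, -2]
  [35, 10, ∞, ∞, 10]
  [∞, 18, ∞, ∞, 8]
M^⊗3:
  [37, 12, 42, 31, 11]
  [∞, 17, ∞, ∞, 7]
  [45, 7, 37, ∞, 7]
  [∞, 19, 48, 37, 9]
  [∞, 17, ∞, ∞, 17]
M^⊗4:
  [58, 20, 50, 39, 11]
  [∞, 16, ∞, ∞, 16]
  [53, 16, 58, 47, 6]
  [64, 18, 56, ∞, 18]
  [∞, 26, ∞, ∞, 16]
M^⊗5:
  [66, 20, 58, 60, 19]
  [∞, 25, ∞, ∞, 15]
  [74, 15, 66, 55, 15]
  [72, 27, 77, 66, 17]
  [∞, 25, ∞, ∞, 25]
Key observation: the optimum is the walk 3->4->1->4->4->1, with weight 1 + 9 + (-1) + 9 + 9 = 27.
Optimal value attained by: walk 3->4->1->4->4->1.
Answer: (M^⊗5)[3][1] = 27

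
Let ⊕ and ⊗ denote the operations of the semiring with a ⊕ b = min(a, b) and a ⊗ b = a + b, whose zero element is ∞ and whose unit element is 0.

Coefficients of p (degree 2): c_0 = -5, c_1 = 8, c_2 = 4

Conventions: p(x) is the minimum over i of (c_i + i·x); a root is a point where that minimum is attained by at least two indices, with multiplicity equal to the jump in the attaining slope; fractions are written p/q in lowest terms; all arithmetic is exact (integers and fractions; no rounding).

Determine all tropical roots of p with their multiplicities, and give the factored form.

hull edge (i=0, c=-5) to (i=2, c=4): slope 9/2, span 2
Factored form: p(x) = 4 ⊗ (x ⊕ (-9/2)) ⊗ (x ⊕ (-9/2))
Answer: roots = -9/2 (mult 2)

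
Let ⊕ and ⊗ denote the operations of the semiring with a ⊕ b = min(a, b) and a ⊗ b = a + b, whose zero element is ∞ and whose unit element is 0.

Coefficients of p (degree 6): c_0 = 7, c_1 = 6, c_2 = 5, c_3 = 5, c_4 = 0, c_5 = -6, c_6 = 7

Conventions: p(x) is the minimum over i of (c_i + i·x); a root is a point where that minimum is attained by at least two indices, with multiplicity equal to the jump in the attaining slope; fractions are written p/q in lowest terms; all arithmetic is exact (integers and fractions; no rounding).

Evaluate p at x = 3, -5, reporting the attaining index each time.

p(3) = min(7+0·3=7, 6+1·3=9, 5+2·3=11, 5+3·3=14, 0+4·3=12, -6+5·3=9, 7+6·3=25) = 7 (attained by i=0)
p(-5) = min(7+0·(-5)=7, 6+1·(-5)=1, 5+2·(-5)=-5, 5+3·(-5)=-10, 0+4·(-5)=-20, -6+5·(-5)=-31, 7+6·(-5)=-23) = -31 (attained by i=5)
Answer: p(3) = 7; p(-5) = -31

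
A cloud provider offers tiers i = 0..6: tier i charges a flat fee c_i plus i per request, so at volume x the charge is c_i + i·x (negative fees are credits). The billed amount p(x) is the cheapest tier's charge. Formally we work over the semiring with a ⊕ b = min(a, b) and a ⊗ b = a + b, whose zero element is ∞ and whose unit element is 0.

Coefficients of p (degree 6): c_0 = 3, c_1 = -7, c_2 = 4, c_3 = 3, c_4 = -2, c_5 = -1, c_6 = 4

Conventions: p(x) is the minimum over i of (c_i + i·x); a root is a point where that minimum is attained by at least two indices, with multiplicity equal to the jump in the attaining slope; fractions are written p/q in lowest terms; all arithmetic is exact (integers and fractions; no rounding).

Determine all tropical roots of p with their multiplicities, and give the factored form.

hull edge (i=0, c=3) to (i=1, c=-7): slope -10, span 1
hull edge (i=1, c=-7) to (i=5, c=-1): slope 3/2, span 4
hull edge (i=5, c=-1) to (i=6, c=4): slope 5, span 1
Factored form: p(x) = 4 ⊗ (x ⊕ (-5)) ⊗ (x ⊕ (-3/2)) ⊗ (x ⊕ (-3/2)) ⊗ (x ⊕ (-3/2)) ⊗ (x ⊕ (-3/2)) ⊗ (x ⊕ 10)
Answer: roots = -5 (mult 1), -3/2 (mult 4), 10 (mult 1)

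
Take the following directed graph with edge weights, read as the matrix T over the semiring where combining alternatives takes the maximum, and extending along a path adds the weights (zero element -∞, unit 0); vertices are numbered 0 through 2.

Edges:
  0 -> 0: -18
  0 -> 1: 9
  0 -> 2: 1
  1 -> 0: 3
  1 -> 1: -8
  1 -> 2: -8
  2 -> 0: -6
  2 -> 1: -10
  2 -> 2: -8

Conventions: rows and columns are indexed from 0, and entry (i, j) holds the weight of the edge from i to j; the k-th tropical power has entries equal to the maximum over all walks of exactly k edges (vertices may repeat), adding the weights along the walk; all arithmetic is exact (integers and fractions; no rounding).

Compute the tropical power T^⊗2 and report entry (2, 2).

T^⊗2:
  [12, 1, 1]
  [-5, 12, 4]
  [-7, 3, -5]
Key observation: the optimum is the walk 2->0->2, with weight (-6) + 1 = -5.
Optimal value attained by: walk 2->0->2.
Answer: (T^⊗2)[2][2] = -5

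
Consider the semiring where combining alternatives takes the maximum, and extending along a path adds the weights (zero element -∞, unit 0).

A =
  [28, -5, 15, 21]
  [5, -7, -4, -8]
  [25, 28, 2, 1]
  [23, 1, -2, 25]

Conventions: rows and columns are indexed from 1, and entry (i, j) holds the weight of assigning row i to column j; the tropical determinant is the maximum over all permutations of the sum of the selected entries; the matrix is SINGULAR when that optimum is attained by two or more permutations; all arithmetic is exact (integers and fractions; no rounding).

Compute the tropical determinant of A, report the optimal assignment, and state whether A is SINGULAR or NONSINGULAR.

σ = (1, 2, 3, 4): 28 + (-7) + 2 + 25 = 48
σ = (1, 2, 4, 3): 28 + (-7) + 1 + (-2) = 20
σ = (1, 3, 2, 4): 28 + (-4) + 28 + 25 = 77
σ = (1, 3, 4, 2): 28 + (-4) + 1 + 1 = 26
σ = (1, 4, 2, 3): 28 + (-8) + 28 + (-2) = 46
σ = (1, 4, 3, 2): 28 + (-8) + 2 + 1 = 23
σ = (2, 1, 3, 4): (-5) + 5 + 2 + 25 = 27
σ = (2, 1, 4, 3): (-5) + 5 + 1 + (-2) = -1
σ = (2, 3, 1, 4): (-5) + (-4) + 25 + 25 = 41
σ = (2, 3, 4, 1): (-5) + (-4) + 1 + 23 = 15
σ = (2, 4, 1, 3): (-5) + (-8) + 25 + (-2) = 10
σ = (2, 4, 3, 1): (-5) + (-8) + 2 + 23 = 12
σ = (3, 1, 2, 4): 15 + 5 + 28 + 25 = 73
σ = (3, 1, 4, 2): 15 + 5 + 1 + 1 = 22
σ = (3, 2, 1, 4): 15 + (-7) + 25 + 25 = 58
σ = (3, 2, 4, 1): 15 + (-7) + 1 + 23 = 32
σ = (3, 4, 1, 2): 15 + (-8) + 25 + 1 = 33
σ = (3, 4, 2, 1): 15 + (-8) + 28 + 23 = 58
σ = (4, 1, 2, 3): 21 + 5 + 28 + (-2) = 52
σ = (4, 1, 3, 2): 21 + 5 + 2 + 1 = 29
σ = (4, 2, 1, 3): 21 + (-7) + 25 + (-2) = 37
σ = (4, 2, 3, 1): 21 + (-7) + 2 + 23 = 39
σ = (4, 3, 1, 2): 21 + (-4) + 25 + 1 = 43
σ = (4, 3, 2, 1): 21 + (-4) + 28 + 23 = 68
Optimal value attained by: σ = (1, 3, 2, 4).
Answer: det⊕(A) = 77; verdict: NONSINGULAR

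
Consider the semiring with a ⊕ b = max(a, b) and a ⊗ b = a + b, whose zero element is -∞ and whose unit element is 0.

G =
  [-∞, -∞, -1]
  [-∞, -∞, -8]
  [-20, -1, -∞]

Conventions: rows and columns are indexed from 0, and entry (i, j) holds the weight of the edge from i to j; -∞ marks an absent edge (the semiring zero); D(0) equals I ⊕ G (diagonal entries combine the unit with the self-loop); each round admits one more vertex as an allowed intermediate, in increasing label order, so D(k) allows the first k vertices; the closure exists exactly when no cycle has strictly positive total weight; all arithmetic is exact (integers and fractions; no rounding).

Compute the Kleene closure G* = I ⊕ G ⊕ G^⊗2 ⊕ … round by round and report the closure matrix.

D(0):
  [0, -∞, -1]
  [-∞, 0, -8]
  [-20, -1, 0]
D(1):
  [0, -∞, -1]
  [-∞, 0, -8]
  [-20, -1, 0]
D(2):
  [0, -∞, -1]
  [-∞, 0, -8]
  [-20, -1, 0]
D(3):
  [0, -2, -1]
  [-28, 0, -8]
  [-20, -1, 0]
Answer: G* = [[0, -2, -1], [-28, 0, -8], [-20, -1, 0]]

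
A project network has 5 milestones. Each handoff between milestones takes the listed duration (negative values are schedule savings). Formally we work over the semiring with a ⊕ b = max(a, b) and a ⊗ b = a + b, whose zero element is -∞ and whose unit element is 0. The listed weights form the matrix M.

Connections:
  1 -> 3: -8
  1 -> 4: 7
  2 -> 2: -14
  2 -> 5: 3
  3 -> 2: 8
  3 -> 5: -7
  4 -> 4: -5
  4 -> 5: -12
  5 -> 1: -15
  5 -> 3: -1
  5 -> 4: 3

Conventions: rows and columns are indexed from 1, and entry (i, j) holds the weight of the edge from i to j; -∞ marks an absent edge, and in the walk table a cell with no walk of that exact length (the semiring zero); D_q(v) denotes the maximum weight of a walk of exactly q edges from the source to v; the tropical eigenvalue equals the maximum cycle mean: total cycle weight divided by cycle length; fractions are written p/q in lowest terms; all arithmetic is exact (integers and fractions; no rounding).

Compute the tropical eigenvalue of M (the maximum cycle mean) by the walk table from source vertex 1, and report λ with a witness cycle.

q=0: [0, -∞, -∞, -∞, -∞]
q=1: [-∞, -∞, -8, 7, -∞]
q=2: [-∞, 0, -∞, 2, -5]
q=3: [-20, -14, -6, -2, 3]
q=4: [-12, 2, 2, 6, -11]
q=5: [-26, 10, -12, 1, 5]
Optimal cycle mean attained by: cycle 2->5->3->2, total 3 + (-1) + 8, length 3.
Answer: λ = 10/3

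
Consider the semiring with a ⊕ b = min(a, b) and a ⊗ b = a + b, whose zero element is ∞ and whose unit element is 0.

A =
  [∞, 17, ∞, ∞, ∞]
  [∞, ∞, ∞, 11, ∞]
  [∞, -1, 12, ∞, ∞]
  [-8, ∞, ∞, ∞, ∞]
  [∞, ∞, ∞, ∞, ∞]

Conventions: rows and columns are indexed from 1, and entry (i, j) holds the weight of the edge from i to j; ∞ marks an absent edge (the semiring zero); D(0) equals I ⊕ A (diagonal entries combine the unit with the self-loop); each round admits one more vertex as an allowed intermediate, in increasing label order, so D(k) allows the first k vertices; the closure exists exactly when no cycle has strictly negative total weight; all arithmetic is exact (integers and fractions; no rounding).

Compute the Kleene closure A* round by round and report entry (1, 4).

D(0):
  [0, 17, ∞, ∞, ∞]
  [∞, 0, ∞, 11, ∞]
  [∞, -1, 0, ∞, ∞]
  [-8, ∞, ∞, 0, ∞]
  [∞, ∞, ∞, ∞, 0]
D(1):
  [0, 17, ∞, ∞, ∞]
  [∞, 0, ∞, 11, ∞]
  [∞, -1, 0, ∞, ∞]
  [-8, 9, ∞, 0, ∞]
  [∞, ∞, ∞, ∞, 0]
D(2):
  [0, 17, ∞, 28, ∞]
  [∞, 0, ∞, 11, ∞]
  [∞, -1, 0, 10, ∞]
  [-8, 9, ∞, 0, ∞]
  [∞, ∞, ∞, ∞, 0]
D(3):
  [0, 17, ∞, 28, ∞]
  [∞, 0, ∞, 11, ∞]
  [∞, -1, 0, 10, ∞]
  [-8, 9, ∞, 0, ∞]
  [∞, ∞, ∞, ∞, 0]
D(4):
  [0, 17, ∞, 28, ∞]
  [3, 0, ∞, 11, ∞]
  [2, -1, 0, 10, ∞]
  [-8, 9, ∞, 0, ∞]
  [∞, ∞, ∞, ∞, 0]
D(5):
  [0, 17, ∞, 28, ∞]
  [3, 0, ∞, 11, ∞]
  [2, -1, 0, 10, ∞]
  [-8, 9, ∞, 0, ∞]
  [∞, ∞, ∞, ∞, 0]
Answer: A*[1][4] = 28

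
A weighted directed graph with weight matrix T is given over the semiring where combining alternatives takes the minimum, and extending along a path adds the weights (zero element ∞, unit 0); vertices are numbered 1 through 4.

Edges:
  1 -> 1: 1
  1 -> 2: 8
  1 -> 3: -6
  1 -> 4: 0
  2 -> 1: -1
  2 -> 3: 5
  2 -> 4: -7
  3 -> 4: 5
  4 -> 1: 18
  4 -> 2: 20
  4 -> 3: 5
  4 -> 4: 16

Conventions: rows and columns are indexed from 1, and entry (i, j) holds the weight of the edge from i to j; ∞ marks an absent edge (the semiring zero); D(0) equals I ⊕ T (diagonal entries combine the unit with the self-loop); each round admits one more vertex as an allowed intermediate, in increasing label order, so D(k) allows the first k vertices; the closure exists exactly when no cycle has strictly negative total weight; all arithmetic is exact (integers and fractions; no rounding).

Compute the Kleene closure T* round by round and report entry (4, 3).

D(0):
  [0, 8, -6, 0]
  [-1, 0, 5, -7]
  [∞, ∞, 0, 5]
  [18, 20, 5, 0]
D(1):
  [0, 8, -6, 0]
  [-1, 0, -7, -7]
  [∞, ∞, 0, 5]
  [18, 20, 5, 0]
D(2):
  [0, 8, -6, 0]
  [-1, 0, -7, -7]
  [∞, ∞, 0, 5]
  [18, 20, 5, 0]
D(3):
  [0, 8, -6, -1]
  [-1, 0, -7, -7]
  [∞, ∞, 0, 5]
  [18, 20, 5, 0]
D(4):
  [0, 8, -6, -1]
  [-1, 0, -7, -7]
  [23, 25, 0, 5]
  [18, 20, 5, 0]
Answer: T*[4][3] = 5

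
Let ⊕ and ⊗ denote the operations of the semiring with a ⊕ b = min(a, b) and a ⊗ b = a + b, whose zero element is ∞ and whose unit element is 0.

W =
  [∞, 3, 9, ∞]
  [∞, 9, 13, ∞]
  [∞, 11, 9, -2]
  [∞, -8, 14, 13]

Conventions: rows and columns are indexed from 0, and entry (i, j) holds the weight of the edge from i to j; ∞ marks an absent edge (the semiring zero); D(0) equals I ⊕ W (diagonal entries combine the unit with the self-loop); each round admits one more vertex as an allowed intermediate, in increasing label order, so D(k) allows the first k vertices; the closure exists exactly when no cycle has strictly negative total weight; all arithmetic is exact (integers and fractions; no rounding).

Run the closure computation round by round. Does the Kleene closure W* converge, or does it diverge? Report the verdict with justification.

D(0):
  [0, 3, 9, ∞]
  [∞, 0, 13, ∞]
  [∞, 11, 0, -2]
  [∞, -8, 14, 0]
D(1):
  [0, 3, 9, ∞]
  [∞, 0, 13, ∞]
  [∞, 11, 0, -2]
  [∞, -8, 14, 0]
D(2):
  [0, 3, 9, ∞]
  [∞, 0, 13, ∞]
  [∞, 11, 0, -2]
  [∞, -8, 5, 0]
D(3):
  [0, 3, 9, 7]
  [∞, 0, 13, 11]
  [∞, 11, 0, -2]
  [∞, -8, 5, 0]
D(4):
  [0, -1, 9, 7]
  [∞, 0, 13, 11]
  [∞, -10, 0, -2]
  [∞, -8, 5, 0]
Key observation: every diagonal entry stays at the unit through all rounds, so no improving cycle exists.
Answer: CONVERGES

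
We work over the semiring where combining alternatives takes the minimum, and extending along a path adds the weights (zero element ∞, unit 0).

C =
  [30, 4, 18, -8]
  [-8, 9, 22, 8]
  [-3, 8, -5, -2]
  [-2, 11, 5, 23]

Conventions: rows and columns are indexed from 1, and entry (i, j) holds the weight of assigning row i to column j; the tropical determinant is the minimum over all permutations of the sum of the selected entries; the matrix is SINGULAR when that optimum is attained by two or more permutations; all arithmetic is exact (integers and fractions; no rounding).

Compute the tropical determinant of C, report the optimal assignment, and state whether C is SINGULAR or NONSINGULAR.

σ = (1, 2, 3, 4): 30 + 9 + (-5) + 23 = 57
σ = (1, 2, 4, 3): 30 + 9 + (-2) + 5 = 42
σ = (1, 3, 2, 4): 30 + 22 + 8 + 23 = 83
σ = (1, 3, 4, 2): 30 + 22 + (-2) + 11 = 61
σ = (1, 4, 2, 3): 30 + 8 + 8 + 5 = 51
σ = (1, 4, 3, 2): 30 + 8 + (-5) + 11 = 44
σ = (2, 1, 3, 4): 4 + (-8) + (-5) + 23 = 14
σ = (2, 1, 4, 3): 4 + (-8) + (-2) + 5 = -1
σ = (2, 3, 1, 4): 4 + 22 + (-3) + 23 = 46
σ = (2, 3, 4, 1): 4 + 22 + (-2) + (-2) = 22
σ = (2, 4, 1, 3): 4 + 8 + (-3) + 5 = 14
σ = (2, 4, 3, 1): 4 + 8 + (-5) + (-2) = 5
σ = (3, 1, 2, 4): 18 + (-8) + 8 + 23 = 41
σ = (3, 1, 4, 2): 18 + (-8) + (-2) + 11 = 19
σ = (3, 2, 1, 4): 18 + 9 + (-3) + 23 = 47
σ = (3, 2, 4, 1): 18 + 9 + (-2) + (-2) = 23
σ = (3, 4, 1, 2): 18 + 8 + (-3) + 11 = 34
σ = (3, 4, 2, 1): 18 + 8 + 8 + (-2) = 32
σ = (4, 1, 2, 3): (-8) + (-8) + 8 + 5 = -3
σ = (4, 1, 3, 2): (-8) + (-8) + (-5) + 11 = -10
σ = (4, 2, 1, 3): (-8) + 9 + (-3) + 5 = 3
σ = (4, 2, 3, 1): (-8) + 9 + (-5) + (-2) = -6
σ = (4, 3, 1, 2): (-8) + 22 + (-3) + 11 = 22
σ = (4, 3, 2, 1): (-8) + 22 + 8 + (-2) = 20
Optimal value attained by: σ = (4, 1, 3, 2).
Answer: det⊕(C) = -10; verdict: NONSINGULAR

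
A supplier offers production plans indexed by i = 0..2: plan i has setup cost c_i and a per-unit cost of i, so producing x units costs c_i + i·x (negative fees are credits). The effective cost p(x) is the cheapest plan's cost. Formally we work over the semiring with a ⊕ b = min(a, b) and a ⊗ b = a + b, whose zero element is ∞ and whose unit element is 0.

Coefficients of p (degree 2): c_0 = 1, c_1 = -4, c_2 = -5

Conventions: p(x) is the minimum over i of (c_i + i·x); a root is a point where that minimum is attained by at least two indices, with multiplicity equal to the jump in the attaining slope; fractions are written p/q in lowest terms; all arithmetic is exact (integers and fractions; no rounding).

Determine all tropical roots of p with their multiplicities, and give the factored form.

hull edge (i=0, c=1) to (i=1, c=-4): slope -5, span 1
hull edge (i=1, c=-4) to (i=2, c=-5): slope -1, span 1
Factored form: p(x) = -5 ⊗ (x ⊕ 1) ⊗ (x ⊕ 5)
Answer: roots = 1 (mult 1), 5 (mult 1)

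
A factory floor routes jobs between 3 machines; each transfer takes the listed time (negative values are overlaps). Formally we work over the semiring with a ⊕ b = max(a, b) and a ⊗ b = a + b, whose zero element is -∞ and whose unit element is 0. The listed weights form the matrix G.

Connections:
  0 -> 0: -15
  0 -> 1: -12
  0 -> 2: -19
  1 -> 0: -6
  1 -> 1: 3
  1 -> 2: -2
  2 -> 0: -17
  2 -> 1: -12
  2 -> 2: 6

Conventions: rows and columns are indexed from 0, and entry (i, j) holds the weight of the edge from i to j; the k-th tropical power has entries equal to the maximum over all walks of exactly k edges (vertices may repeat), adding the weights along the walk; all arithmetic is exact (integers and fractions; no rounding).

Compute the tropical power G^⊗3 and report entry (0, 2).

G^⊗2:
  [-18, -9, -13]
  [-3, 6, 4]
  [-11, -6, 12]
G^⊗3:
  [-15, -6, -7]
  [0, 9, 10]
  [-5, 0, 18]
Key observation: the optimum is the walk 0->2->2->2, with weight (-19) + 6 + 6 = -7.
Optimal value attained by: walk 0->2->2->2.
Answer: (G^⊗3)[0][2] = -7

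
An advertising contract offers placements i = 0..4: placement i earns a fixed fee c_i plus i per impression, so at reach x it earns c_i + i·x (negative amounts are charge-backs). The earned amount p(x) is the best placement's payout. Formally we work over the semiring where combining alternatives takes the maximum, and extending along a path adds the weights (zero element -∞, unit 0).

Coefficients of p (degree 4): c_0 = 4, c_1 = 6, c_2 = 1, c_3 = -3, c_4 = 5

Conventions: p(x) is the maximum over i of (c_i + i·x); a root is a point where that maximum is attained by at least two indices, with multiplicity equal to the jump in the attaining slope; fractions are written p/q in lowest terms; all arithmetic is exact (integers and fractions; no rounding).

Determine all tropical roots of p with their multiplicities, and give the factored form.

hull edge (i=0, c=4) to (i=1, c=6): slope 2, span 1
hull edge (i=1, c=6) to (i=4, c=5): slope -1/3, span 3
Factored form: p(x) = 5 ⊗ (x ⊕ (-2)) ⊗ (x ⊕ 1/3) ⊗ (x ⊕ 1/3) ⊗ (x ⊕ 1/3)
Answer: roots = -2 (mult 1), 1/3 (mult 3)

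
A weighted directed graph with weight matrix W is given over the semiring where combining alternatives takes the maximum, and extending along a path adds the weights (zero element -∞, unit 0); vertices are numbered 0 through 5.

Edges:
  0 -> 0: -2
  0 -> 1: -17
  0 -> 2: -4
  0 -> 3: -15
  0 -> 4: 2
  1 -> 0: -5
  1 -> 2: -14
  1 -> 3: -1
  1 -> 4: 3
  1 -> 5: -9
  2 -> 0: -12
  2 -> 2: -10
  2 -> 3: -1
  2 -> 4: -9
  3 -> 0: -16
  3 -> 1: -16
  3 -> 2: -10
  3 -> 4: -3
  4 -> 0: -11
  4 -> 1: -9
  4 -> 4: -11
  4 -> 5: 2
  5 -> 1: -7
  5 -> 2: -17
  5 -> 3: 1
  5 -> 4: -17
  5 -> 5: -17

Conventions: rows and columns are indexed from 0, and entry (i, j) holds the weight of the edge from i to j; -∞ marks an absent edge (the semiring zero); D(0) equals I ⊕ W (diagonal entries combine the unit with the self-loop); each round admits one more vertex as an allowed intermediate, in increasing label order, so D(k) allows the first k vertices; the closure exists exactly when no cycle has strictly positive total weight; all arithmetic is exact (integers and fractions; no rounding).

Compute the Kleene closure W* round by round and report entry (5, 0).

D(0):
  [0, -17, -4, -15, 2, -∞]
  [-5, 0, -14, -1, 3, -9]
  [-12, -∞, 0, -1, -9, -∞]
  [-16, -16, -10, 0, -3, -∞]
  [-11, -9, -∞, -∞, 0, 2]
  [-∞, -7, -17, 1, -17, 0]
D(1):
  [0, -17, -4, -15, 2, -∞]
  [-5, 0, -9, -1, 3, -9]
  [-12, -29, 0, -1, -9, -∞]
  [-16, -16, -10, 0, -3, -∞]
  [-11, -9, -15, -26, 0, 2]
  [-∞, -7, -17, 1, -17, 0]
D(2):
  [0, -17, -4, -15, 2, -26]
  [-5, 0, -9, -1, 3, -9]
  [-12, -29, 0, -1, -9, -38]
  [-16, -16, -10, 0, -3, -25]
  [-11, -9, -15, -10, 0, 2]
  [-12, -7, -16, 1, -4, 0]
D(3):
  [0, -17, -4, -5, 2, -26]
  [-5, 0, -9, -1, 3, -9]
  [-12, -29, 0, -1, -9, -38]
  [-16, -16, -10, 0, -3, -25]
  [-11, -9, -15, -10, 0, 2]
  [-12, -7, -16, 1, -4, 0]
D(4):
  [0, -17, -4, -5, 2, -26]
  [-5, 0, -9, -1, 3, -9]
  [-12, -17, 0, -1, -4, -26]
  [-16, -16, -10, 0, -3, -25]
  [-11, -9, -15, -10, 0, 2]
  [-12, -7, -9, 1, -2, 0]
D(5):
  [0, -7, -4, -5, 2, 4]
  [-5, 0, -9, -1, 3, 5]
  [-12, -13, 0, -1, -4, -2]
  [-14, -12, -10, 0, -3, -1]
  [-11, -9, -15, -10, 0, 2]
  [-12, -7, -9, 1, -2, 0]
D(6):
  [0, -3, -4, 5, 2, 4]
  [-5, 0, -4, 6, 3, 5]
  [-12, -9, 0, -1, -4, -2]
  [-13, -8, -10, 0, -3, -1]
  [-10, -5, -7, 3, 0, 2]
  [-12, -7, -9, 1, -2, 0]
Answer: W*[5][0] = -12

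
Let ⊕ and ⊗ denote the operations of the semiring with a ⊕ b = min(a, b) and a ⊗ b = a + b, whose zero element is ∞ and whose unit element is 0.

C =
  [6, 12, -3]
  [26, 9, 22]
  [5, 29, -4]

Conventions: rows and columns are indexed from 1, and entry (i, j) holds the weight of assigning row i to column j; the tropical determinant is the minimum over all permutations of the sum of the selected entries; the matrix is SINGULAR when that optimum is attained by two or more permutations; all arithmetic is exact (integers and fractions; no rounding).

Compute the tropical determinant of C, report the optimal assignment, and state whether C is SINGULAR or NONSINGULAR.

σ = (1, 2, 3): 6 + 9 + (-4) = 11
σ = (1, 3, 2): 6 + 22 + 29 = 57
σ = (2, 1, 3): 12 + 26 + (-4) = 34
σ = (2, 3, 1): 12 + 22 + 5 = 39
σ = (3, 1, 2): (-3) + 26 + 29 = 52
σ = (3, 2, 1): (-3) + 9 + 5 = 11
Optimal value attained by: σ = (1, 2, 3).
Answer: det⊕(C) = 11; verdict: SINGULAR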